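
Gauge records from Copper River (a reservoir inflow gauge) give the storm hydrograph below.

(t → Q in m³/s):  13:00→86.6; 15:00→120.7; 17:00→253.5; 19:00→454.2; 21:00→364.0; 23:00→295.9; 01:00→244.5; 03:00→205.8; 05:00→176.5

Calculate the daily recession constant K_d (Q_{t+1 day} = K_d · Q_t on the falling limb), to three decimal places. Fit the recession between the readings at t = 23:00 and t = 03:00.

K_d ≈ 0.113

Between t = 23:00 and t = 03:00 the flow falls from 295.9 to 205.8 m³/s over 2×2 h = 4 h.
Per-interval ratio K = (205.8/295.9)^(1/2) = 0.8340; K_d = K^(24/2) = 0.113.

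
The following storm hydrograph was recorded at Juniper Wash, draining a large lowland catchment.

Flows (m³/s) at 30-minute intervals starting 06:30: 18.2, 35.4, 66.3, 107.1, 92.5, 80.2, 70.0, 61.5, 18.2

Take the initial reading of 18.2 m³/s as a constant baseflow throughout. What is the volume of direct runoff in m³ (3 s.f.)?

V ≈ 6.94 × 10^5 m³

Direct-runoff ordinates (Q − Q_b): 0.0, 17.2, 48.1, 88.9, 74.3, 62.0, 51.8, 43.3, 0.0 m³/s.
ΣQ_DR = 385.6 m³/s.
With Δt = 0.5 h = 1800 s, V = ΣQ_DR · Δt = 385.6 × 1800 = 6.94 × 10^5 m³.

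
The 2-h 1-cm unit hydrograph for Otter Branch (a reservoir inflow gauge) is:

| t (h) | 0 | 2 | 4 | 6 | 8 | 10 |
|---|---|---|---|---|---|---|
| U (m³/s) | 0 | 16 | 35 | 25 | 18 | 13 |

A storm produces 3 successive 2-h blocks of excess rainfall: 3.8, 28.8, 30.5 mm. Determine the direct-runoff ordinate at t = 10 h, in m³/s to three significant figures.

Q ≈ 133 m³/s

By discrete convolution, Q_j = Σ (P_i / 10 mm) · U_{j−i}.
At t = 10 h (j=5): Q = (3.8/10)·13 + (28.8/10)·18 + (30.5/10)·25 = 133 m³/s.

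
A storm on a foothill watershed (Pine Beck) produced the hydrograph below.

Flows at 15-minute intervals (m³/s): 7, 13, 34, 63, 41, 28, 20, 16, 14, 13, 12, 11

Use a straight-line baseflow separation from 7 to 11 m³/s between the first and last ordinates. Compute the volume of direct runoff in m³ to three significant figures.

V ≈ 1.48 × 10^5 m³

Direct-runoff ordinates (Q − Q_b): 0.00, 5.64, 26.27, 54.91, 32.55, 19.18, 10.82, 6.45, 4.09, 2.73, 1.36, 0.00 m³/s.
ΣQ_DR = 164.0 m³/s.
With Δt = 0.25 h = 900 s, V = ΣQ_DR · Δt = 164.0 × 900 = 1.48 × 10^5 m³.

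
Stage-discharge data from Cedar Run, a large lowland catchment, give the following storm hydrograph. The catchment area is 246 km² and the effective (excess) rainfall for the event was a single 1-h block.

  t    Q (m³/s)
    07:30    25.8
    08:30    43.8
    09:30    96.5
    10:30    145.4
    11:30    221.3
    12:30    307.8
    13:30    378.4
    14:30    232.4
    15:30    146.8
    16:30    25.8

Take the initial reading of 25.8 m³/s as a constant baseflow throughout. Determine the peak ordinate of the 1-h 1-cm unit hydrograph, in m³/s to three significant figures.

U_p ≈ 176 m³/s

Direct runoff: 0.0, 18.0, 70.7, 119.6, 195.5, 282.0, 352.6, 206.6, 121.0, 0.0 m³/s; ΣQ_DR = 1366 m³/s, peak = 352.6 m³/s.
Runoff depth d = ΣQ_DR·Δt / A = 1366 × 3600 / (246 km²) = 19.99 mm.
The 1-cm UH is the DRH scaled by (10 mm)/d, so U_p = 352.6 × 10/19.99 = 176 m³/s.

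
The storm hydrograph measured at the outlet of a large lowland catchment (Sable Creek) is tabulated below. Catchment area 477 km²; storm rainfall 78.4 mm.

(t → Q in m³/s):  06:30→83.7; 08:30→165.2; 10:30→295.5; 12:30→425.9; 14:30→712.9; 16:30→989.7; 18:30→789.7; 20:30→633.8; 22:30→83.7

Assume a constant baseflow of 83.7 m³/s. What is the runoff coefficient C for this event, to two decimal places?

ΣQ_DR = 3427 m³/s; V = ΣQ_DR·Δt = 2.467 × 10^7 m³.
Runoff depth d = V / A = 51.73 mm.
C = d / P = 51.73 / 78.4 = 0.66.

C ≈ 0.66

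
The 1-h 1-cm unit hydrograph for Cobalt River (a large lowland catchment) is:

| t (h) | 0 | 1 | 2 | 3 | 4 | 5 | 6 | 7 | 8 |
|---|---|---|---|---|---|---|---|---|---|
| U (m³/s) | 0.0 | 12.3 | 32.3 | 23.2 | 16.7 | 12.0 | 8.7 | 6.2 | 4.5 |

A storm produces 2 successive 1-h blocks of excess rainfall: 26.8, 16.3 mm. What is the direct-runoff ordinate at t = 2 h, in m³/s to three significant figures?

Q ≈ 107 m³/s

By discrete convolution, Q_j = Σ (P_i / 10 mm) · U_{j−i}.
At t = 2 h (j=2): Q = (26.8/10)·32.3 + (16.3/10)·12.3 = 107 m³/s.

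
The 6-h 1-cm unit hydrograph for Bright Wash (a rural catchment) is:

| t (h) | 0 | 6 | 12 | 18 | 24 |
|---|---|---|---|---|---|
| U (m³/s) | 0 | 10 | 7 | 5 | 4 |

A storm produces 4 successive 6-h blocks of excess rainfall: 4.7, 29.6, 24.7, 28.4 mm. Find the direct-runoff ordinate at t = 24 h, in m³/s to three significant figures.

By discrete convolution, Q_j = Σ (P_i / 10 mm) · U_{j−i}.
At t = 24 h (j=4): Q = (4.7/10)·4 + (29.6/10)·5 + (24.7/10)·7 + (28.4/10)·10 = 62.4 m³/s.

Q ≈ 62.4 m³/s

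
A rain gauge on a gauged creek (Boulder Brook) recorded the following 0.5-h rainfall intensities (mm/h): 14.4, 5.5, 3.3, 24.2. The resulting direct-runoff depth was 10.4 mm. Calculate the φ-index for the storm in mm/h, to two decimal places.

φ ≈ 8.90 mm/h

Only the 2 blocks with intensity above φ contribute runoff: 14.4, 24.2 mm/h.
Σ(I−φ)·Δt = d  ⇒  (14.4+24.2 − 2φ)·0.5 = 10.4
φ = (38.60 − 10.4/0.5) / 2 = 8.90 mm/h.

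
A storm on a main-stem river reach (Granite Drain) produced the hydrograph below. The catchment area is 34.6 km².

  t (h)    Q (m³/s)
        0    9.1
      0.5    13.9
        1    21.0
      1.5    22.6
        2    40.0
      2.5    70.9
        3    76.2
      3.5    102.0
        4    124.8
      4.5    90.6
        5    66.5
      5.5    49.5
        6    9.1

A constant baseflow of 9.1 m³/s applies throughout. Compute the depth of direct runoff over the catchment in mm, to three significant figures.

Direct runoff: 0.0, 4.8, 11.9, 13.5, 30.9, 61.8, 67.1, 92.9, 115.7, 81.5, 57.4, 40.4, 0.0 m³/s; ΣQ_DR = 577.9 m³/s.
V = ΣQ_DR · Δt = 577.9 × 1800 s = 1.040 × 10^6 m³.
Over A = 34.6 km², depth = V / A = 30.1 mm.

d ≈ 30.1 mm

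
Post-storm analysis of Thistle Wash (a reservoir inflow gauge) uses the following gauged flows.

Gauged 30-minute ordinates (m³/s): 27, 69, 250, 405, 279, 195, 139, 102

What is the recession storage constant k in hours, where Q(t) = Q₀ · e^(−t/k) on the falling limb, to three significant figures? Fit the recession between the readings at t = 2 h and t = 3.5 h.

k ≈ 1.49 h

On the falling limb, Q drops from 279 to 102 m³/s between t = 2 h and t = 3.5 h (Δt = 1.5 h).
k = −Δt / ln(Q₂/Q₁) = −1.5 / ln(102/279) = 1.49 h.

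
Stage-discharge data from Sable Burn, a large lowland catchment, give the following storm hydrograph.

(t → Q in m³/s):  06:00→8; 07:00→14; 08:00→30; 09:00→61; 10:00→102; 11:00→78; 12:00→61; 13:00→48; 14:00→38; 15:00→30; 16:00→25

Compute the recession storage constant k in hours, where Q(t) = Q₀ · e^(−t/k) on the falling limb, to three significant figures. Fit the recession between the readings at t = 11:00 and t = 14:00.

On the falling limb, Q drops from 78 to 38 m³/s between t = 11:00 and t = 14:00 (Δt = 3 h).
k = −Δt / ln(Q₂/Q₁) = −3 / ln(38/78) = 4.17 h.

k ≈ 4.17 h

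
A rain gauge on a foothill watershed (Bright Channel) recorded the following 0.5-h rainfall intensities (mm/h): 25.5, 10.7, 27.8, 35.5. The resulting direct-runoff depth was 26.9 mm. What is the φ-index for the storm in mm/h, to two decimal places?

Only the 3 blocks with intensity above φ contribute runoff: 25.5, 27.8, 35.5 mm/h.
Σ(I−φ)·Δt = d  ⇒  (25.5+27.8+35.5 − 3φ)·0.5 = 26.9
φ = (88.80 − 26.9/0.5) / 3 = 11.67 mm/h.

φ ≈ 11.67 mm/h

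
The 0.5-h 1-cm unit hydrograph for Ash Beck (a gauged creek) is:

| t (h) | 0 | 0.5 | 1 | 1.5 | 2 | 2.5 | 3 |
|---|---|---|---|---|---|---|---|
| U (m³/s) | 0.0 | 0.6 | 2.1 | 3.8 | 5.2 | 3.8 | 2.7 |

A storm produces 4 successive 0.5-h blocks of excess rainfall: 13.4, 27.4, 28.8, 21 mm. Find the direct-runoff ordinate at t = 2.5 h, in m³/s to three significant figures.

Q ≈ 34.7 m³/s

By discrete convolution, Q_j = Σ (P_i / 10 mm) · U_{j−i}.
At t = 2.5 h (j=5): Q = (13.4/10)·3.8 + (27.4/10)·5.2 + (28.8/10)·3.8 + (21/10)·2.1 = 34.7 m³/s.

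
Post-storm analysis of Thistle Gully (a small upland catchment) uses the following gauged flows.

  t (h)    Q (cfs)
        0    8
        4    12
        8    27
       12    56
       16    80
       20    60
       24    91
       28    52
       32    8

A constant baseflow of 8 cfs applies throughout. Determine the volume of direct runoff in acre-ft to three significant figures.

Direct-runoff ordinates (Q − Q_b): 0.0, 4.0, 19.0, 48.0, 72.0, 52.0, 83.0, 44.0, 0.0 cfs.
ΣQ_DR = 322.0 cfs.
With Δt = 4 h = 14400 s, V = ΣQ_DR · Δt = 322.0 × 14400 = 4.64 × 10^6 ft³ = 106 acre-ft.

V ≈ 106 acre-ft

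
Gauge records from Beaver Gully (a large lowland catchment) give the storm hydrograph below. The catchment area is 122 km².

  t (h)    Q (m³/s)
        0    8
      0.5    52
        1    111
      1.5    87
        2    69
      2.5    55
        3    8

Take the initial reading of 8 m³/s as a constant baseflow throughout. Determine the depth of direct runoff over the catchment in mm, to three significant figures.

Direct runoff: 0.0, 44.0, 103.0, 79.0, 61.0, 47.0, 0.0 m³/s; ΣQ_DR = 334.0 m³/s.
V = ΣQ_DR · Δt = 334.0 × 1800 s = 6.012 × 10^5 m³.
Over A = 122 km², depth = V / A = 4.93 mm.

d ≈ 4.93 mm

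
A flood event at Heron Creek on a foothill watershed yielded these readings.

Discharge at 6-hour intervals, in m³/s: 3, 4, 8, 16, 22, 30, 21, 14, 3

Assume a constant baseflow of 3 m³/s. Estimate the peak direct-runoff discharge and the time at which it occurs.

Subtracting baseflow gives direct-runoff ordinates: 0.0, 1.0, 5.0, 13.0, 19.0, 27.0, 18.0, 11.0, 0.0 m³/s.
The maximum is 27.0 m³/s, occurring at the reading for t = 30 h.

Q_p = 27.0 m³/s at t = 30 h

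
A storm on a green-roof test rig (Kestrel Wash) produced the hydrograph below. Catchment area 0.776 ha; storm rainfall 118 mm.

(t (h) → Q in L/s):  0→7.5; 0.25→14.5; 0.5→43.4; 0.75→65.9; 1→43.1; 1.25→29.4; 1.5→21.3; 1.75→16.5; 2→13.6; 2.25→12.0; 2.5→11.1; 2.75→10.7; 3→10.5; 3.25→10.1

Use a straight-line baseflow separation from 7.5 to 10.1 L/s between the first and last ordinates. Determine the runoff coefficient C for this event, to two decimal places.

ΣQ_DR = 186.4 L/s; V = ΣQ_DR·Δt = 1.678 × 10^5 L.
Runoff depth d = V / A = 21.62 mm.
C = d / P = 21.62 / 118 = 0.18.

C ≈ 0.18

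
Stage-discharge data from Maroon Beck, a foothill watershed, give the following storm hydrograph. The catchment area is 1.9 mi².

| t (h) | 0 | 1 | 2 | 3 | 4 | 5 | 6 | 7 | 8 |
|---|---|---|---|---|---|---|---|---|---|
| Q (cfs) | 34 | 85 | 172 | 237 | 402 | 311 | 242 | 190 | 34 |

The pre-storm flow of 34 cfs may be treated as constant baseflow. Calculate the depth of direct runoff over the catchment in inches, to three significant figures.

Direct runoff: 0.0, 51.0, 138.0, 203.0, 368.0, 277.0, 208.0, 156.0, 0.0 cfs; ΣQ_DR = 1401 cfs.
V = ΣQ_DR · Δt = 1401 × 3600 s = 5.044 × 10^6 ft³.
Over A = 1.9 mi², depth = V / A = 1.14 in.

d ≈ 1.14 in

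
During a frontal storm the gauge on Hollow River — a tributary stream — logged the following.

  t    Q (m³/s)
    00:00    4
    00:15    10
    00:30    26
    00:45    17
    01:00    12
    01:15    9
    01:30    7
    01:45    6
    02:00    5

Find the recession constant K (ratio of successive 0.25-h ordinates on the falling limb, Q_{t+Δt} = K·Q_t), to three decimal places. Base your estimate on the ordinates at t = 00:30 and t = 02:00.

K ≈ 0.760

Using the recession-limb readings at t = 00:30 and t = 02:00: Q falls from 26 to 5 m³/s over 6 intervals.
K = (Q₂/Q₁)^(1/6) = (5/26)^(1/6) = 0.760.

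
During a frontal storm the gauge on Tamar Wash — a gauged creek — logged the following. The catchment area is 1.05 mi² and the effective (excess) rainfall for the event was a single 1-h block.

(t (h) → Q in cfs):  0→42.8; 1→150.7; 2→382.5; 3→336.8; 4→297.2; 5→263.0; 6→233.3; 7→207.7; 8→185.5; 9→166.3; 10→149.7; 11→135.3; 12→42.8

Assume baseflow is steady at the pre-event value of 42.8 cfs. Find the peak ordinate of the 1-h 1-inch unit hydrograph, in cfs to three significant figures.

Direct runoff: 0.0, 107.9, 339.7, 294.0, 254.4, 220.2, 190.5, 164.9, 142.7, 123.5, 106.9, 92.5, 0.0 cfs; ΣQ_DR = 2037 cfs, peak = 339.7 cfs.
Runoff depth d = ΣQ_DR·Δt / A = 2037 × 3600 / (1.05 mi²) = 3.006 in.
The 1-inch UH is the DRH scaled by (1 in)/d, so U_p = 339.7 × 1/3.006 = 113 cfs.

U_p ≈ 113 cfs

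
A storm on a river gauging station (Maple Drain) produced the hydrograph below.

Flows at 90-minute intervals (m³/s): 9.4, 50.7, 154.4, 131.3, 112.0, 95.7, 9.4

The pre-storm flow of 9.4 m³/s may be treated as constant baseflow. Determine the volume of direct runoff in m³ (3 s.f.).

Direct-runoff ordinates (Q − Q_b): 0.0, 41.3, 145.0, 121.9, 102.6, 86.3, 0.0 m³/s.
ΣQ_DR = 497.1 m³/s.
With Δt = 1.5 h = 5400 s, V = ΣQ_DR · Δt = 497.1 × 5400 = 2.68 × 10^6 m³.

V ≈ 2.68 × 10^6 m³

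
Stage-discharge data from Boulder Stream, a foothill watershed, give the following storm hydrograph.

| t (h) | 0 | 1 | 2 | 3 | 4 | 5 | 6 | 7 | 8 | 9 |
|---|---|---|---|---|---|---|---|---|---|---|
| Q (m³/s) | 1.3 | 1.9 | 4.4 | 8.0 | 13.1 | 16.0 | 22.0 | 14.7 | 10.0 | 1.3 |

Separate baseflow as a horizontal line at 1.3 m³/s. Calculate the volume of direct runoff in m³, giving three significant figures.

V ≈ 2.87 × 10^5 m³

Direct-runoff ordinates (Q − Q_b): 0.0, 0.6, 3.1, 6.7, 11.8, 14.7, 20.7, 13.4, 8.7, 0.0 m³/s.
ΣQ_DR = 79.70 m³/s.
With Δt = 1 h = 3600 s, V = ΣQ_DR · Δt = 79.70 × 3600 = 2.87 × 10^5 m³.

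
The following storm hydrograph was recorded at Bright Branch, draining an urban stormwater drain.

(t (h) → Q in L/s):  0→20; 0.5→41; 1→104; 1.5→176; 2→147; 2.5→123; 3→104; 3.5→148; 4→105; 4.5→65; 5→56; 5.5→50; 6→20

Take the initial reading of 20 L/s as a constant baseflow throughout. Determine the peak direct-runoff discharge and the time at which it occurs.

Q_p = 156.0 L/s at t = 1.5 h

Subtracting baseflow gives direct-runoff ordinates: 0.0, 21.0, 84.0, 156.0, 127.0, 103.0, 84.0, 128.0, 85.0, 45.0, 36.0, 30.0, 0.0 L/s.
The maximum is 156.0 L/s, occurring at the reading for t = 1.5 h.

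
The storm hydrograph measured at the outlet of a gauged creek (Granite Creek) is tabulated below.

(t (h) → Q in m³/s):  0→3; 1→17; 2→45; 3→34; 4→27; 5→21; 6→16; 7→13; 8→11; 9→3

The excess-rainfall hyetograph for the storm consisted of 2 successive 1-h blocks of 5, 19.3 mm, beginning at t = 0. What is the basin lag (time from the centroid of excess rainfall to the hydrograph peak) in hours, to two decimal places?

Centroid of excess rainfall: t_c = Σ P_i·t̄_i / ΣP_i = 1.2942 h (block centres at 0.5, 1.5 h).
Hydrograph peak occurs at t = 2 h, so basin lag t_L = 2 − 1.2942 = 0.71 h.

t_L ≈ 0.71 h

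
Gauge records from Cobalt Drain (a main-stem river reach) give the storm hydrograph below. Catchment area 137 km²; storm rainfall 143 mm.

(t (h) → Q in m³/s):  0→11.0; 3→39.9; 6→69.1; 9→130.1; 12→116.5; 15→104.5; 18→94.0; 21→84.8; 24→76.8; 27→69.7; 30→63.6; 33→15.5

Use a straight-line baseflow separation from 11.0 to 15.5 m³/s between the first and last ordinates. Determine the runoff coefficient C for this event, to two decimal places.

ΣQ_DR = 716.5 m³/s; V = ΣQ_DR·Δt = 7.738 × 10^6 m³.
Runoff depth d = V / A = 56.48 mm.
C = d / P = 56.48 / 143 = 0.39.

C ≈ 0.39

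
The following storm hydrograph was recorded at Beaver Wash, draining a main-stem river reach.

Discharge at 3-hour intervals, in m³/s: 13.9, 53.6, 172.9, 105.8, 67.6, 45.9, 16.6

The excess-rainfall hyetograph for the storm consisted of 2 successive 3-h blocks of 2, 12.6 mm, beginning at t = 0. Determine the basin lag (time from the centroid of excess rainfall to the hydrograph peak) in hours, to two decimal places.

Centroid of excess rainfall: t_c = Σ P_i·t̄_i / ΣP_i = 4.0890 h (block centres at 1.5, 4.5 h).
Hydrograph peak occurs at t = 6 h, so basin lag t_L = 6 − 4.0890 = 1.91 h.

t_L ≈ 1.91 h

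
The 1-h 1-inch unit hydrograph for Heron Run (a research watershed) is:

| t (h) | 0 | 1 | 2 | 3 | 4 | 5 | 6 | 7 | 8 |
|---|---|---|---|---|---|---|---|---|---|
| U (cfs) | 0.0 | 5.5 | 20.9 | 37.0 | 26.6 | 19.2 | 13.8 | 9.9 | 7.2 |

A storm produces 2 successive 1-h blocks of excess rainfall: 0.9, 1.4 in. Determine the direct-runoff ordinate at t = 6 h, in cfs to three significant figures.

Q ≈ 39.3 cfs

By discrete convolution, Q_j = Σ (P_i / 1 in) · U_{j−i}.
At t = 6 h (j=6): Q = (0.9/1)·13.8 + (1.4/1)·19.2 = 39.3 cfs.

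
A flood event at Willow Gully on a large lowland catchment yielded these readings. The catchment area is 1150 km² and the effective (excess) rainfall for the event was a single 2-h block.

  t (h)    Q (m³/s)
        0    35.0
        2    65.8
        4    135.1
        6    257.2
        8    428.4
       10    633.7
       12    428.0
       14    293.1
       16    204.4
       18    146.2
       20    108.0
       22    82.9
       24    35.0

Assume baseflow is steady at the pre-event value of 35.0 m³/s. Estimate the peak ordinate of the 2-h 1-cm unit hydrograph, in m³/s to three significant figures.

U_p ≈ 399 m³/s

Direct runoff: 0.0, 30.8, 100.1, 222.2, 393.4, 598.7, 393.0, 258.1, 169.4, 111.2, 73.0, 47.9, 0.0 m³/s; ΣQ_DR = 2398 m³/s, peak = 598.7 m³/s.
Runoff depth d = ΣQ_DR·Δt / A = 2398 × 7200 / (1150 km²) = 15.01 mm.
The 1-cm UH is the DRH scaled by (10 mm)/d, so U_p = 598.7 × 10/15.01 = 399 m³/s.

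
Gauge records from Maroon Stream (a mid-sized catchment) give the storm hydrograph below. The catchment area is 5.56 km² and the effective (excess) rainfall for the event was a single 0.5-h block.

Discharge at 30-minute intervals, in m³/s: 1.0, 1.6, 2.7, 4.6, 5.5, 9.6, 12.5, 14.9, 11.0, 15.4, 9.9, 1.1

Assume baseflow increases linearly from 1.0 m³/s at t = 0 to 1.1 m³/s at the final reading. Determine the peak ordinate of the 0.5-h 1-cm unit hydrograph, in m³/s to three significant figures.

U_p ≈ 5.73 m³/s

Direct runoff: 0.00, 0.59, 1.68, 3.57, 4.46, 8.55, 11.45, 13.84, 9.93, 14.32, 8.81, 0.00 m³/s; ΣQ_DR = 77.20 m³/s, peak = 14.32 m³/s.
Runoff depth d = ΣQ_DR·Δt / A = 77.20 × 1800 / (5.56 km²) = 24.99 mm.
The 1-cm UH is the DRH scaled by (10 mm)/d, so U_p = 14.32 × 10/24.99 = 5.73 m³/s.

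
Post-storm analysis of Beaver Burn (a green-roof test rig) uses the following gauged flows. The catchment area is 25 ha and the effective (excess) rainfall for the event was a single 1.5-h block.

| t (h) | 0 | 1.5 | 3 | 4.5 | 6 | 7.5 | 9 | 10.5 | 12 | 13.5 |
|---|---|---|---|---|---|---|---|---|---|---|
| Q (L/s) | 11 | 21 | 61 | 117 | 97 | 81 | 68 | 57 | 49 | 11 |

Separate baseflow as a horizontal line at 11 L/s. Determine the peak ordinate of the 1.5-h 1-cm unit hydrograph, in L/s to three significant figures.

Direct runoff: 0.0, 10.0, 50.0, 106.0, 86.0, 70.0, 57.0, 46.0, 38.0, 0.0 L/s; ΣQ_DR = 463.0 L/s, peak = 106.0 L/s.
Runoff depth d = ΣQ_DR·Δt / A = 463.0 × 5400 / (25 ha) = 10.00 mm.
The 1-cm UH is the DRH scaled by (10 mm)/d, so U_p = 106.0 × 10/10.00 = 106 L/s.

U_p ≈ 106 L/s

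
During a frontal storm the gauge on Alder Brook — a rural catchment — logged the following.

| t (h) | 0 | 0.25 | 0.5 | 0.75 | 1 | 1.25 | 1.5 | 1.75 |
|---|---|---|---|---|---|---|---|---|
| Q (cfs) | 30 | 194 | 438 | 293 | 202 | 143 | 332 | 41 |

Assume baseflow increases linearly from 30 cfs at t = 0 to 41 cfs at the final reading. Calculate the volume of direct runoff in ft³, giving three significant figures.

Direct-runoff ordinates (Q − Q_b): 0.00, 162.43, 404.86, 258.29, 165.71, 105.14, 292.57, 0.00 cfs.
ΣQ_DR = 1389 cfs.
With Δt = 0.25 h = 900 s, V = ΣQ_DR · Δt = 1389 × 900 = 1.25 × 10^6 ft³.

V ≈ 1.25 × 10^6 ft³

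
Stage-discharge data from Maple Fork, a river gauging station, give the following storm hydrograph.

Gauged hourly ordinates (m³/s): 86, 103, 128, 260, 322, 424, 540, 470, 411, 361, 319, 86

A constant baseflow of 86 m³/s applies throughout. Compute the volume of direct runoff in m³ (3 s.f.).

V ≈ 8.92 × 10^6 m³

Direct-runoff ordinates (Q − Q_b): 0.0, 17.0, 42.0, 174.0, 236.0, 338.0, 454.0, 384.0, 325.0, 275.0, 233.0, 0.0 m³/s.
ΣQ_DR = 2478 m³/s.
With Δt = 1 h = 3600 s, V = ΣQ_DR · Δt = 2478 × 3600 = 8.92 × 10^6 m³.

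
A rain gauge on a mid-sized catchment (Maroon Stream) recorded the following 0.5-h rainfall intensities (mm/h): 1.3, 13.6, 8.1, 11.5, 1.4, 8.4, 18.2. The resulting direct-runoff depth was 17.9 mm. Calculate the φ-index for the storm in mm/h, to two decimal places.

φ ≈ 4.80 mm/h

Only the 5 blocks with intensity above φ contribute runoff: 13.6, 8.1, 11.5, 8.4, 18.2 mm/h.
Σ(I−φ)·Δt = d  ⇒  (13.6+8.1+11.5+8.4+18.2 − 5φ)·0.5 = 17.9
φ = (59.80 − 17.9/0.5) / 5 = 4.80 mm/h.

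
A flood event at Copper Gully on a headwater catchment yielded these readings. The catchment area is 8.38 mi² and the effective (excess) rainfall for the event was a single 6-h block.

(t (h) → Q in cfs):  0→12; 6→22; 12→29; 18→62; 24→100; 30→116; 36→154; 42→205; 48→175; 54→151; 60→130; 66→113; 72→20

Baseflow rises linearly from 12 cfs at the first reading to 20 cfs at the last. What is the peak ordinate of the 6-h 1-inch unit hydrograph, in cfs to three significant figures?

Direct runoff: 0.00, 9.33, 15.67, 48.00, 85.33, 100.67, 138.00, 188.33, 157.67, 133.00, 111.33, 93.67, 0.00 cfs; ΣQ_DR = 1081 cfs, peak = 188.33 cfs.
Runoff depth d = ΣQ_DR·Δt / A = 1081 × 21600 / (8.38 mi²) = 1.199 in.
The 1-inch UH is the DRH scaled by (1 in)/d, so U_p = 188.33 × 1/1.199 = 157 cfs.

U_p ≈ 157 cfs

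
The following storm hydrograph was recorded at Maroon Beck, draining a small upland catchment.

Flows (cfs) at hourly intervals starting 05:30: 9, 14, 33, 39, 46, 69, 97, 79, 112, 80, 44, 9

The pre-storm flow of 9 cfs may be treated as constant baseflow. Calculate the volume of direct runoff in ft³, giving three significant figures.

Direct-runoff ordinates (Q − Q_b): 0.0, 5.0, 24.0, 30.0, 37.0, 60.0, 88.0, 70.0, 103.0, 71.0, 35.0, 0.0 cfs.
ΣQ_DR = 523.0 cfs.
With Δt = 1 h = 3600 s, V = ΣQ_DR · Δt = 523.0 × 3600 = 1.88 × 10^6 ft³.

V ≈ 1.88 × 10^6 ft³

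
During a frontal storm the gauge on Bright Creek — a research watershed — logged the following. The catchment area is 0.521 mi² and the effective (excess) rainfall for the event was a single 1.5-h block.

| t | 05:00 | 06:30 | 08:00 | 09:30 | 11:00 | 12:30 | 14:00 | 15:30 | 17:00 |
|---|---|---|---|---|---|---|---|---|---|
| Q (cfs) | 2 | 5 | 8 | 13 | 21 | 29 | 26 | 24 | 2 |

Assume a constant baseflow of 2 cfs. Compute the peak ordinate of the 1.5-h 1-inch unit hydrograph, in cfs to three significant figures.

Direct runoff: 0.0, 3.0, 6.0, 11.0, 19.0, 27.0, 24.0, 22.0, 0.0 cfs; ΣQ_DR = 112.0 cfs, peak = 27.0 cfs.
Runoff depth d = ΣQ_DR·Δt / A = 112.0 × 5400 / (0.521 mi²) = 0.4997 in.
The 1-inch UH is the DRH scaled by (1 in)/d, so U_p = 27.0 × 1/0.4997 = 54.0 cfs.

U_p ≈ 54.0 cfs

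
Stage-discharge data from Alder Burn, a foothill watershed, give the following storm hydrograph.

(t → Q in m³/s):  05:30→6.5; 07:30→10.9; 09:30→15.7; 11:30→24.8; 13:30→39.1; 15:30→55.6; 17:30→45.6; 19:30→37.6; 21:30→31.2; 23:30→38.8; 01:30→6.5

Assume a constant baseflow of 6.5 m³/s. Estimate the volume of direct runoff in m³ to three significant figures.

V ≈ 1.73 × 10^6 m³

Direct-runoff ordinates (Q − Q_b): 0.0, 4.4, 9.2, 18.3, 32.6, 49.1, 39.1, 31.1, 24.7, 32.3, 0.0 m³/s.
ΣQ_DR = 240.8 m³/s.
With Δt = 2 h = 7200 s, V = ΣQ_DR · Δt = 240.8 × 7200 = 1.73 × 10^6 m³.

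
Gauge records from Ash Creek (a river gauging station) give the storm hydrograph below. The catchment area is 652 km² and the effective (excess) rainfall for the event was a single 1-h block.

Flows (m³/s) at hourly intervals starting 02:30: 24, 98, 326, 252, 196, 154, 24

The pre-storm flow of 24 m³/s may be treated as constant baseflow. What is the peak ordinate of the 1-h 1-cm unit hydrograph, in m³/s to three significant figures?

U_p ≈ 604 m³/s

Direct runoff: 0.0, 74.0, 302.0, 228.0, 172.0, 130.0, 0.0 m³/s; ΣQ_DR = 906.0 m³/s, peak = 302.0 m³/s.
Runoff depth d = ΣQ_DR·Δt / A = 906.0 × 3600 / (652 km²) = 5.002 mm.
The 1-cm UH is the DRH scaled by (10 mm)/d, so U_p = 302.0 × 10/5.002 = 604 m³/s.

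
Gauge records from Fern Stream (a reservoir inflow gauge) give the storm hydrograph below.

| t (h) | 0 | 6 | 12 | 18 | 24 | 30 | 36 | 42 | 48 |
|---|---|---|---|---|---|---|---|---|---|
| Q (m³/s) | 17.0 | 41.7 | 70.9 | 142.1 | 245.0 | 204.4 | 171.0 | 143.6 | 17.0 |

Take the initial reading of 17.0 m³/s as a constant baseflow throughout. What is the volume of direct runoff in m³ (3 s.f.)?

V ≈ 1.94 × 10^7 m³

Direct-runoff ordinates (Q − Q_b): 0.0, 24.7, 53.9, 125.1, 228.0, 187.4, 154.0, 126.6, 0.0 m³/s.
ΣQ_DR = 899.7 m³/s.
With Δt = 6 h = 21600 s, V = ΣQ_DR · Δt = 899.7 × 21600 = 1.94 × 10^7 m³.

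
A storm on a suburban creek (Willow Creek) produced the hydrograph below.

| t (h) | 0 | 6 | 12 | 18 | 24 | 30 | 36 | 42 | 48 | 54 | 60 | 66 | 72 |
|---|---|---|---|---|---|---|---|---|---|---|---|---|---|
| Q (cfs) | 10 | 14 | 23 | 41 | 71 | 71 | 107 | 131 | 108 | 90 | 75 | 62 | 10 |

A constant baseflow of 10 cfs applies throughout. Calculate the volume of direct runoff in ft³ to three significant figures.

V ≈ 1.48 × 10^7 ft³

Direct-runoff ordinates (Q − Q_b): 0.0, 4.0, 13.0, 31.0, 61.0, 61.0, 97.0, 121.0, 98.0, 80.0, 65.0, 52.0, 0.0 cfs.
ΣQ_DR = 683.0 cfs.
With Δt = 6 h = 21600 s, V = ΣQ_DR · Δt = 683.0 × 21600 = 1.48 × 10^7 ft³.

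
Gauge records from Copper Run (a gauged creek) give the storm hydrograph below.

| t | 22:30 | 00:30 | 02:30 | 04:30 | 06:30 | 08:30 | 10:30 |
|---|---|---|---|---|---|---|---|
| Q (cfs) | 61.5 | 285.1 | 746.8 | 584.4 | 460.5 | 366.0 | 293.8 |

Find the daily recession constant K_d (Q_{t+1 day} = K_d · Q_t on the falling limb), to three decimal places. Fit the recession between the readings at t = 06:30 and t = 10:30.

K_d ≈ 0.067

Between t = 06:30 and t = 10:30 the flow falls from 460.5 to 293.8 cfs over 2×2 h = 4 h.
Per-interval ratio K = (293.8/460.5)^(1/2) = 0.7988; K_d = K^(24/2) = 0.067.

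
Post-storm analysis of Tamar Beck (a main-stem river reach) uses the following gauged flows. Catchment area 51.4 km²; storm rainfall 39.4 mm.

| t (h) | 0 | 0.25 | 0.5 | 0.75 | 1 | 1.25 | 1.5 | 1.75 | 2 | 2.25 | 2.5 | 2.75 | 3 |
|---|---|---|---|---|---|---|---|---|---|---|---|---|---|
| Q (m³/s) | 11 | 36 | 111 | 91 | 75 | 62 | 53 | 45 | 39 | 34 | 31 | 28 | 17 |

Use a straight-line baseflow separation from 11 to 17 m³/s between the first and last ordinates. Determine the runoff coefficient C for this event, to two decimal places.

ΣQ_DR = 451.0 m³/s; V = ΣQ_DR·Δt = 4.059 × 10^5 m³.
Runoff depth d = V / A = 7.897 mm.
C = d / P = 7.897 / 39.4 = 0.20.

C ≈ 0.20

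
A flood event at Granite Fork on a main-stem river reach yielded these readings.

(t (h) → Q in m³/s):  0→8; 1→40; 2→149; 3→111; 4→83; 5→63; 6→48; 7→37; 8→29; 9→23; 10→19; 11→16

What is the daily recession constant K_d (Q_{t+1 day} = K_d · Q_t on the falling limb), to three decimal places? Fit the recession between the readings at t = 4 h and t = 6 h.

K_d ≈ 0.001

Between t = 4 h and t = 6 h the flow falls from 83 to 48 m³/s over 2×1 h = 2 h.
Per-interval ratio K = (48/83)^(1/2) = 0.7605; K_d = K^(24/1) = 0.001.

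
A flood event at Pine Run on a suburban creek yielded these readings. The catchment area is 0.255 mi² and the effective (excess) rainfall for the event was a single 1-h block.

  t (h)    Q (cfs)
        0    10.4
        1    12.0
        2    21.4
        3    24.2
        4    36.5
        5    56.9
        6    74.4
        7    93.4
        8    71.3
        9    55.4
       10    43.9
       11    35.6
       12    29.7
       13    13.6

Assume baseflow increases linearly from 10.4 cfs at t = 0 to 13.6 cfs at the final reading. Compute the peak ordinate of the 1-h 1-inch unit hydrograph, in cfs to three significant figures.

U_p ≈ 32.6 cfs

Direct runoff: 0.00, 1.35, 10.51, 13.06, 25.12, 45.27, 62.52, 81.28, 58.93, 42.78, 31.04, 22.49, 16.35, 0.00 cfs; ΣQ_DR = 410.7 cfs, peak = 81.28 cfs.
Runoff depth d = ΣQ_DR·Δt / A = 410.7 × 3600 / (0.255 mi²) = 2.496 in.
The 1-inch UH is the DRH scaled by (1 in)/d, so U_p = 81.28 × 1/2.496 = 32.6 cfs.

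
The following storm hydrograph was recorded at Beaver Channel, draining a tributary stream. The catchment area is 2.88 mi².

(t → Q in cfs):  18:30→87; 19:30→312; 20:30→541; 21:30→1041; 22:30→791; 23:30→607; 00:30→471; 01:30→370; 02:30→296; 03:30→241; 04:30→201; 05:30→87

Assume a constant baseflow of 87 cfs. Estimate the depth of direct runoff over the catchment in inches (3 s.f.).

d ≈ 2.15 in

Direct runoff: 0.0, 225.0, 454.0, 954.0, 704.0, 520.0, 384.0, 283.0, 209.0, 154.0, 114.0, 0.0 cfs; ΣQ_DR = 4001 cfs.
V = ΣQ_DR · Δt = 4001 × 3600 s = 1.440 × 10^7 ft³.
Over A = 2.88 mi², depth = V / A = 2.15 in.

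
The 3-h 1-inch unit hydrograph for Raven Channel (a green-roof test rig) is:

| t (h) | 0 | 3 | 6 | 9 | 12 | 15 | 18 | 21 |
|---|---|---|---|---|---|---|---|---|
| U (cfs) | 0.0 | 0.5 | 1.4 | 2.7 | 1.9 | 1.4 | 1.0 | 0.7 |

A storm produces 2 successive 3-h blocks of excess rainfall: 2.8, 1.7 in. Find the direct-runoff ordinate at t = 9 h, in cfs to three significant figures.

Q ≈ 9.94 cfs

By discrete convolution, Q_j = Σ (P_i / 1 in) · U_{j−i}.
At t = 9 h (j=3): Q = (2.8/1)·2.7 + (1.7/1)·1.4 = 9.94 cfs.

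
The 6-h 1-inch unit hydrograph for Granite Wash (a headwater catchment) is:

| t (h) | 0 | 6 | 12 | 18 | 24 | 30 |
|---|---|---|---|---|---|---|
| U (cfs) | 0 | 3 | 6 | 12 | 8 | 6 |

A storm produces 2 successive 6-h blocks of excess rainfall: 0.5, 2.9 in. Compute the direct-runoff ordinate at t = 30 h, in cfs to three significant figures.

Q ≈ 26.2 cfs

By discrete convolution, Q_j = Σ (P_i / 1 in) · U_{j−i}.
At t = 30 h (j=5): Q = (0.5/1)·6 + (2.9/1)·8 = 26.2 cfs.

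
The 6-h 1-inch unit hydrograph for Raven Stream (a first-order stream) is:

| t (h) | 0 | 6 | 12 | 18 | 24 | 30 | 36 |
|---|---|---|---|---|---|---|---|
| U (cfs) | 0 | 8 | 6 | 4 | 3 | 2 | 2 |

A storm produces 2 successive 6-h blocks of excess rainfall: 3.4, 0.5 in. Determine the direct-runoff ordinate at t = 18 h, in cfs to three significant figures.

Q ≈ 16.6 cfs

By discrete convolution, Q_j = Σ (P_i / 1 in) · U_{j−i}.
At t = 18 h (j=3): Q = (3.4/1)·4 + (0.5/1)·6 = 16.6 cfs.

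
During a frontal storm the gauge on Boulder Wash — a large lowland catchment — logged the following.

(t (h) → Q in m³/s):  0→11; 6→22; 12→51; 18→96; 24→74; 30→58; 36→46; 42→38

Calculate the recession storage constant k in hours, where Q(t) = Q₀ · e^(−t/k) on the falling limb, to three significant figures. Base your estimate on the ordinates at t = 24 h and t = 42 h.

k ≈ 27.0 h

On the falling limb, Q drops from 74 to 38 m³/s between t = 24 h and t = 42 h (Δt = 18 h).
k = −Δt / ln(Q₂/Q₁) = −18 / ln(38/74) = 27.0 h.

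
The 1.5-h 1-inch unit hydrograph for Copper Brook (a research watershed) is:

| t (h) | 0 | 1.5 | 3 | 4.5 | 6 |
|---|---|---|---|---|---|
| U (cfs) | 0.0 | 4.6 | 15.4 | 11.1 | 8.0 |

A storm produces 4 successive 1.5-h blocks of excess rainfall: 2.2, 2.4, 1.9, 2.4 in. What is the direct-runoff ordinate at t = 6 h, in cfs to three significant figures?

By discrete convolution, Q_j = Σ (P_i / 1 in) · U_{j−i}.
At t = 6 h (j=4): Q = (2.2/1)·8.0 + (2.4/1)·11.1 + (1.9/1)·15.4 + (2.4/1)·4.6 = 84.5 cfs.

Q ≈ 84.5 cfs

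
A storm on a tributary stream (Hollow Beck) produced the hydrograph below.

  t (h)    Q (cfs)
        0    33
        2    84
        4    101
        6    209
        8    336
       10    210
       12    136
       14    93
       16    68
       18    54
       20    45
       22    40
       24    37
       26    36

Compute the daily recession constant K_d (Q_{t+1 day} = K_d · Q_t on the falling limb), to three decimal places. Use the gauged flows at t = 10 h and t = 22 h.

Between t = 10 h and t = 22 h the flow falls from 210 to 40 cfs over 6×2 h = 12 h.
Per-interval ratio K = (40/210)^(1/6) = 0.7585; K_d = K^(24/2) = 0.036.

K_d ≈ 0.036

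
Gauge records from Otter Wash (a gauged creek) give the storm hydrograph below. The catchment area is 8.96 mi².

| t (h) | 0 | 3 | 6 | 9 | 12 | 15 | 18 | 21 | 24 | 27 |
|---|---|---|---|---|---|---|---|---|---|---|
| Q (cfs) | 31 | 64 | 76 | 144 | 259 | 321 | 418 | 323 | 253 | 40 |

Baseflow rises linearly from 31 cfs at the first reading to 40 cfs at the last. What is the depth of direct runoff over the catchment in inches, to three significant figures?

d ≈ 0.817 in

Direct runoff: 0.00, 32.00, 43.00, 110.00, 224.00, 285.00, 381.00, 285.00, 214.00, 0.00 cfs; ΣQ_DR = 1574 cfs.
V = ΣQ_DR · Δt = 1574 × 10800 s = 1.700 × 10^7 ft³.
Over A = 8.96 mi², depth = V / A = 0.817 in.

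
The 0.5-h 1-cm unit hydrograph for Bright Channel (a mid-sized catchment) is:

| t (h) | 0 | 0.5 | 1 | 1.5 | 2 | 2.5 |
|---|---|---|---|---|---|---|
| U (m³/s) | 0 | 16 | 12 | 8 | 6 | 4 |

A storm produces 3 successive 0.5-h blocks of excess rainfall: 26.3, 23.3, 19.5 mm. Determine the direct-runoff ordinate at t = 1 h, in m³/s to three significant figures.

By discrete convolution, Q_j = Σ (P_i / 10 mm) · U_{j−i}.
At t = 1 h (j=2): Q = (26.3/10)·12 + (23.3/10)·16 + (19.5/10)·0 = 68.8 m³/s.

Q ≈ 68.8 m³/s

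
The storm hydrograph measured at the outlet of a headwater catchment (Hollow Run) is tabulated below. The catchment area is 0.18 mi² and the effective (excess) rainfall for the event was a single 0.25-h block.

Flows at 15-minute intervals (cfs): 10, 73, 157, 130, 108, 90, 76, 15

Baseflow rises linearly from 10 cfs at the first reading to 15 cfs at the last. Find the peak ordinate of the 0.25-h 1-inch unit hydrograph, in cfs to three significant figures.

Direct runoff: 0.00, 62.29, 145.57, 117.86, 95.14, 76.43, 61.71, 0.00 cfs; ΣQ_DR = 559.0 cfs, peak = 145.57 cfs.
Runoff depth d = ΣQ_DR·Δt / A = 559.0 × 900 / (0.18 mi²) = 1.203 in.
The 1-inch UH is the DRH scaled by (1 in)/d, so U_p = 145.57 × 1/1.203 = 121 cfs.

U_p ≈ 121 cfs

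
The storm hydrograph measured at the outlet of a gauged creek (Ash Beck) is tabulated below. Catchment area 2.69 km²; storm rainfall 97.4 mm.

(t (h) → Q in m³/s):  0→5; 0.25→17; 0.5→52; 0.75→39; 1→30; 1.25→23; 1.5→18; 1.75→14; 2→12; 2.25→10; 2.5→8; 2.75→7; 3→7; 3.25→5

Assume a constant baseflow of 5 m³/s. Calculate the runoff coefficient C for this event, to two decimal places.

C ≈ 0.61

ΣQ_DR = 177.0 m³/s; V = ΣQ_DR·Δt = 1.593 × 10^5 m³.
Runoff depth d = V / A = 59.22 mm.
C = d / P = 59.22 / 97.4 = 0.61.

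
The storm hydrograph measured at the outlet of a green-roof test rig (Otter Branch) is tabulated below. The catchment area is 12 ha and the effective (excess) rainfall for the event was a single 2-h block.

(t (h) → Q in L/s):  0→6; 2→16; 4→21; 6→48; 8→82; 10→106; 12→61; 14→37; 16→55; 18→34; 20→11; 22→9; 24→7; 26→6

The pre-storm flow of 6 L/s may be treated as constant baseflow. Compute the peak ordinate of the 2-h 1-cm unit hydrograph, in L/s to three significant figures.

Direct runoff: 0.0, 10.0, 15.0, 42.0, 76.0, 100.0, 55.0, 31.0, 49.0, 28.0, 5.0, 3.0, 1.0, 0.0 L/s; ΣQ_DR = 415.0 L/s, peak = 100.0 L/s.
Runoff depth d = ΣQ_DR·Δt / A = 415.0 × 7200 / (12 ha) = 24.90 mm.
The 1-cm UH is the DRH scaled by (10 mm)/d, so U_p = 100.0 × 10/24.90 = 40.2 L/s.

U_p ≈ 40.2 L/s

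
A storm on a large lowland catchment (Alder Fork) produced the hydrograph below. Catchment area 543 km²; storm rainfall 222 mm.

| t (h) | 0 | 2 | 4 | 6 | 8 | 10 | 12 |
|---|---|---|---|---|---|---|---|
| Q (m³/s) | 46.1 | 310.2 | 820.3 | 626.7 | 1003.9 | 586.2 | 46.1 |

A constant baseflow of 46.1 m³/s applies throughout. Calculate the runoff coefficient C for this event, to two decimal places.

ΣQ_DR = 3117 m³/s; V = ΣQ_DR·Δt = 2.244 × 10^7 m³.
Runoff depth d = V / A = 41.33 mm.
C = d / P = 41.33 / 222 = 0.19.

C ≈ 0.19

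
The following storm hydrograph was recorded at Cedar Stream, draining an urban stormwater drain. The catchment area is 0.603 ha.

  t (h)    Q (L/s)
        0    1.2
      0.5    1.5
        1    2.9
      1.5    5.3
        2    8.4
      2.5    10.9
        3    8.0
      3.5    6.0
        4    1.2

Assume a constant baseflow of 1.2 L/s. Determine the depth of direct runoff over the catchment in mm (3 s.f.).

d ≈ 10.3 mm

Direct runoff: 0.0, 0.3, 1.7, 4.1, 7.2, 9.7, 6.8, 4.8, 0.0 L/s; ΣQ_DR = 34.60 L/s.
V = ΣQ_DR · Δt = 34.60 × 1800 s = 62280 L.
Over A = 0.603 ha, depth = V / A = 10.3 mm.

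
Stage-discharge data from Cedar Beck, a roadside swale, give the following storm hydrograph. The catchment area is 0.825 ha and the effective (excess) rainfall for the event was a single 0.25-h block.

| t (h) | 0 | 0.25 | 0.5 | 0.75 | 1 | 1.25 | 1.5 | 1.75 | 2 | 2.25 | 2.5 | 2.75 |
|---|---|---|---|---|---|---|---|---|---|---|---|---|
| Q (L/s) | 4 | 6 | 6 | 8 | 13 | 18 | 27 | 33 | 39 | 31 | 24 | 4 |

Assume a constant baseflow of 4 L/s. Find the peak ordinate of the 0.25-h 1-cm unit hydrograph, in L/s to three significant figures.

Direct runoff: 0.0, 2.0, 2.0, 4.0, 9.0, 14.0, 23.0, 29.0, 35.0, 27.0, 20.0, 0.0 L/s; ΣQ_DR = 165.0 L/s, peak = 35.0 L/s.
Runoff depth d = ΣQ_DR·Δt / A = 165.0 × 900 / (0.825 ha) = 18.00 mm.
The 1-cm UH is the DRH scaled by (10 mm)/d, so U_p = 35.0 × 10/18.00 = 19.4 L/s.

U_p ≈ 19.4 L/s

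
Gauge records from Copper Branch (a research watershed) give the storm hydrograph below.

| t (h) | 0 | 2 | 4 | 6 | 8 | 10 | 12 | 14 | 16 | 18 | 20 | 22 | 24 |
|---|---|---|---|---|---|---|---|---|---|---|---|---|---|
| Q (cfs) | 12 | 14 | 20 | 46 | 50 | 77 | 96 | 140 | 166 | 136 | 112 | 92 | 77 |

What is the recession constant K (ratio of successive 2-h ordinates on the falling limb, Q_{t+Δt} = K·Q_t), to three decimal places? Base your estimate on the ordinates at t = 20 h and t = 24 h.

K ≈ 0.829

Using the recession-limb readings at t = 20 h and t = 24 h: Q falls from 112 to 77 cfs over 2 intervals.
K = (Q₂/Q₁)^(1/2) = (77/112)^(1/2) = 0.829.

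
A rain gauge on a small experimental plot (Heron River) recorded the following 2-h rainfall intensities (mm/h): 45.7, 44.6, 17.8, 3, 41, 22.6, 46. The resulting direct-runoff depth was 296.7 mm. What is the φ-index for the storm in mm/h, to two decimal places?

φ ≈ 11.56 mm/h

Only the 6 blocks with intensity above φ contribute runoff: 45.7, 44.6, 17.8, 41, 22.6, 46 mm/h.
Σ(I−φ)·Δt = d  ⇒  (45.7+44.6+17.8+41+22.6+46 − 6φ)·2 = 296.7
φ = (217.7 − 296.7/2) / 6 = 11.56 mm/h.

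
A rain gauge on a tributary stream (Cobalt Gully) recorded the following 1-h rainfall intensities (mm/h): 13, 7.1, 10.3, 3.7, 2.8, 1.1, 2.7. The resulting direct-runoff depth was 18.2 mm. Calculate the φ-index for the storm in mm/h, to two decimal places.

Only the 3 blocks with intensity above φ contribute runoff: 13, 7.1, 10.3 mm/h.
Σ(I−φ)·Δt = d  ⇒  (13+7.1+10.3 − 3φ)·1 = 18.2
φ = (30.40 − 18.2/1) / 3 = 4.07 mm/h.

φ ≈ 4.07 mm/h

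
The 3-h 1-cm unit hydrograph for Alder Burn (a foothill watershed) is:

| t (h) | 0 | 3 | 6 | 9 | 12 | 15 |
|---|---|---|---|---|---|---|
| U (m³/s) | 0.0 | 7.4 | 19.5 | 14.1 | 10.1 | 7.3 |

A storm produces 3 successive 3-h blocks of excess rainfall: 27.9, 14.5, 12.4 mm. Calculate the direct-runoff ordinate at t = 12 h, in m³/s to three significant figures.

By discrete convolution, Q_j = Σ (P_i / 10 mm) · U_{j−i}.
At t = 12 h (j=4): Q = (27.9/10)·10.1 + (14.5/10)·14.1 + (12.4/10)·19.5 = 72.8 m³/s.

Q ≈ 72.8 m³/s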